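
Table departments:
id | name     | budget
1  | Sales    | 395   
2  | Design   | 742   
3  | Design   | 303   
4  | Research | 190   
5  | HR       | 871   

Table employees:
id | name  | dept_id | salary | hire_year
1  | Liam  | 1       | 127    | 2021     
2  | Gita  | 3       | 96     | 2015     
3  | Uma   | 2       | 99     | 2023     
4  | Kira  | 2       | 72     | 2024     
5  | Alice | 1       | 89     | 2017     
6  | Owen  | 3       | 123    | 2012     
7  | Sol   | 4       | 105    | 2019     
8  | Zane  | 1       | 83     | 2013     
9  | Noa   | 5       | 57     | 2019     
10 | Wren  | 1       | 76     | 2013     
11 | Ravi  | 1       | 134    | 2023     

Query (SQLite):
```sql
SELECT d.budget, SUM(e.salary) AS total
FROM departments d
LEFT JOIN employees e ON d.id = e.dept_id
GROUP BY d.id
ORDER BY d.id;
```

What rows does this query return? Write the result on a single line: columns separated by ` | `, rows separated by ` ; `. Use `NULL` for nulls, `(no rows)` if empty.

LEFT JOIN keeps every departments row; unmatched ones get NULL for employees columns.
Group by departments.id and compute SUM(e.salary). SUM over an all-NULL group is NULL.
  1: ids {1, 5, 8, 10, 11} → SUM(e.salary)=509
  2: ids {3, 4} → SUM(e.salary)=171
  3: ids {2, 6} → SUM(e.salary)=219
  4: ids {7} → SUM(e.salary)=105
  5: ids {9} → SUM(e.salary)=57

395 | 509 ; 742 | 171 ; 303 | 219 ; 190 | 105 ; 871 | 57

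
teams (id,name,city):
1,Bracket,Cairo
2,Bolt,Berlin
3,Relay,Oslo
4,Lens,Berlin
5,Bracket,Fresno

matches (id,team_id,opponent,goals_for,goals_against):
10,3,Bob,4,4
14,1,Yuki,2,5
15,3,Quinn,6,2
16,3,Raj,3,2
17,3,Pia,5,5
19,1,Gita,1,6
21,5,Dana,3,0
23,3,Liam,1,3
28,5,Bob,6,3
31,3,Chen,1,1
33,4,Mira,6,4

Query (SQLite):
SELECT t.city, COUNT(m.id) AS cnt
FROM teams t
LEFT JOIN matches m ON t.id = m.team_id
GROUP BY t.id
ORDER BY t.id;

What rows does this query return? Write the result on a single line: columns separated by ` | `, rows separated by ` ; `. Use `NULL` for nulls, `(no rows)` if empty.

Cairo | 2 ; Berlin | 0 ; Oslo | 6 ; Berlin | 1 ; Fresno | 2

LEFT JOIN keeps every teams row; unmatched ones get NULL for matches columns.
Group by teams.id and compute COUNT(m.id). COUNT(col) of an all-NULL group is 0.
  1: ids {14, 19} → COUNT(m.id)=2
  2: ids {—} → COUNT(m.id)=0
  3: ids {10, 15, 16, 17, 23, 31} → COUNT(m.id)=6
  4: ids {33} → COUNT(m.id)=1
  5: ids {21, 28} → COUNT(m.id)=2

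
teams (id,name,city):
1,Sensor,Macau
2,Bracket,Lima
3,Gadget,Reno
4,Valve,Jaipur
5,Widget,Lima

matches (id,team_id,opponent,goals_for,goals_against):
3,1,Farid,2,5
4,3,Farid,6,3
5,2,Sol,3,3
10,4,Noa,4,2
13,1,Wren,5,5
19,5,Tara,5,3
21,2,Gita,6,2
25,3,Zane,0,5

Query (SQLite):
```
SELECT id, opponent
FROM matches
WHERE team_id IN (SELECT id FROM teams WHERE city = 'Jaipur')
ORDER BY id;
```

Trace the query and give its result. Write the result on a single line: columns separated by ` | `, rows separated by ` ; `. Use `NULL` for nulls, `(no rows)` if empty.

10 | Noa

Inner query: teams.id where city = 'Jaipur'.
Outer: keep matches rows whose team_id is in that set.
Inner query → {4}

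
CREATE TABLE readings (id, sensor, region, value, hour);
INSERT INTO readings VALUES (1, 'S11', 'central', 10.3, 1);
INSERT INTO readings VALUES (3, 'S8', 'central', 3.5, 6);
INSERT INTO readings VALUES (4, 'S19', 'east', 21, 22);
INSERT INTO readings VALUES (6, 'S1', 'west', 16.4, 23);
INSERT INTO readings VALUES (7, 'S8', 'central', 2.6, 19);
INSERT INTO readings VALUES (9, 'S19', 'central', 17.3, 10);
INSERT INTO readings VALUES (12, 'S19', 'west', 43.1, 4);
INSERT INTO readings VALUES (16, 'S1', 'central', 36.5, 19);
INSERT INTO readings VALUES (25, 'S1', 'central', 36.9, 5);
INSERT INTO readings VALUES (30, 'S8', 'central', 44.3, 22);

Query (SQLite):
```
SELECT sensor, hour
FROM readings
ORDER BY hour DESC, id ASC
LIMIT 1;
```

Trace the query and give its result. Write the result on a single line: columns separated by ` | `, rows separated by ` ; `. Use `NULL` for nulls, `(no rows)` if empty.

S1 | 23

Sort by hour desc, tiebreak id asc: (23, id=6), (22, id=4), (22, id=30), (19, id=7) …. Take first 1.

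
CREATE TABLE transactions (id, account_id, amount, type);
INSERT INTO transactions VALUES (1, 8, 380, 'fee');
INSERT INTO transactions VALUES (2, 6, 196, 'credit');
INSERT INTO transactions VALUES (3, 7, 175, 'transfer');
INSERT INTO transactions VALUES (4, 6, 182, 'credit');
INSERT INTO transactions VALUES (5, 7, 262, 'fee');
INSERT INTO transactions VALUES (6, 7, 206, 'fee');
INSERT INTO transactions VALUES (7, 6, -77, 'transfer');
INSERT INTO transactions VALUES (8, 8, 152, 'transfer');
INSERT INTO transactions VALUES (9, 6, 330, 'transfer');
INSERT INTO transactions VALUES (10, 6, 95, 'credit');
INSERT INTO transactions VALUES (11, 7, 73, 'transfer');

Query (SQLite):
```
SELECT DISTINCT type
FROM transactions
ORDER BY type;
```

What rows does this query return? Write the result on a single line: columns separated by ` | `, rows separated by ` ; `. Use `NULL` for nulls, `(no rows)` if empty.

Collect distinct type values from transactions.

credit ; fee ; transfer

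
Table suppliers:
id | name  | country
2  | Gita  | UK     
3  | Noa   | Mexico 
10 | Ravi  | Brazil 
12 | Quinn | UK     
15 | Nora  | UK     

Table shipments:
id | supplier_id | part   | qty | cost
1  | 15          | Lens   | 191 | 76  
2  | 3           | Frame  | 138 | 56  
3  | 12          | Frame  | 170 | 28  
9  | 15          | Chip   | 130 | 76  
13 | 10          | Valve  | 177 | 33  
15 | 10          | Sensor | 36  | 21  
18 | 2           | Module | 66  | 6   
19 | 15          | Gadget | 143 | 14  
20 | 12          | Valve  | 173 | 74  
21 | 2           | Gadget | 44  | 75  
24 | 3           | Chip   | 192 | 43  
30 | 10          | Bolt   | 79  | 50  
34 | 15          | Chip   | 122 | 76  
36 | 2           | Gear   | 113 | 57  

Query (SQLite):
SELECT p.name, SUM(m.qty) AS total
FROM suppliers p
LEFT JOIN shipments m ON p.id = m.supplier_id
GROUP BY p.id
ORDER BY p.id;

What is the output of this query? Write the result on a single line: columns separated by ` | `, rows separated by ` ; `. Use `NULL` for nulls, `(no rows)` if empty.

Gita | 223 ; Noa | 330 ; Ravi | 292 ; Quinn | 343 ; Nora | 586

LEFT JOIN keeps every suppliers row; unmatched ones get NULL for shipments columns.
Group by suppliers.id and compute SUM(m.qty). SUM over an all-NULL group is NULL.
  2: ids {18, 21, 36} → SUM(m.qty)=223
  3: ids {2, 24} → SUM(m.qty)=330
  10: ids {13, 15, 30} → SUM(m.qty)=292
  12: ids {3, 20} → SUM(m.qty)=343
  15: ids {1, 9, 19, 34} → SUM(m.qty)=586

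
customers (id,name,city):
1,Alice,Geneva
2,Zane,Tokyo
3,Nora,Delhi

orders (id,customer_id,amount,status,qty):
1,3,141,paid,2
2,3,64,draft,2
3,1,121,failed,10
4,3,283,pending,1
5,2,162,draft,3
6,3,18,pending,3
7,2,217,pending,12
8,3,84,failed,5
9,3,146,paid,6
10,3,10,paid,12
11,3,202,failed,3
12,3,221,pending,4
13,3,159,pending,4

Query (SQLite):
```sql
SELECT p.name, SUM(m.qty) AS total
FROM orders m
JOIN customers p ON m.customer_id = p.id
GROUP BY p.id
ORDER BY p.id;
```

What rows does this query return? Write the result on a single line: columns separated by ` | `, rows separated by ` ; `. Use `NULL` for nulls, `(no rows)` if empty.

Join each orders row to its customers via customer_id.
Group joined rows by customers.id; compute SUM(m.qty) per group.
  1: ids {3} → SUM(m.qty)=10
  2: ids {5, 7} → SUM(m.qty)=15
  3: ids {1, 2, 4, 6, 8, 9, 10, 11, 12, 13} → SUM(m.qty)=42

Alice | 10 ; Zane | 15 ; Nora | 42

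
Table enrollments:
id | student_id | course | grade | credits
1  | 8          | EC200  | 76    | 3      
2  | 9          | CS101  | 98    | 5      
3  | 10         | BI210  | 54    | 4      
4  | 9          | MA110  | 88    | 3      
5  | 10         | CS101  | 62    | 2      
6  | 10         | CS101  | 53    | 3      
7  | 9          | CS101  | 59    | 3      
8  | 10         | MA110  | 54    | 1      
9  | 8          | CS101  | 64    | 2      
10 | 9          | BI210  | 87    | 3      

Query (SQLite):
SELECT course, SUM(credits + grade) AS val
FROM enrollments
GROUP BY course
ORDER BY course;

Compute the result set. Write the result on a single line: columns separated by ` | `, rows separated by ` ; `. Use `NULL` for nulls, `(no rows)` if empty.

For each row compute credits + grade.
Group by course; take SUM of the expression per group.
  BI210: ids {3, 10} → SUM(credits + grade)=148
  CS101: ids {2, 5, 6, 7, 9} → SUM(credits + grade)=351
  EC200: ids {1} → SUM(credits + grade)=79
  MA110: ids {4, 8} → SUM(credits + grade)=146

BI210 | 148 ; CS101 | 351 ; EC200 | 79 ; MA110 | 146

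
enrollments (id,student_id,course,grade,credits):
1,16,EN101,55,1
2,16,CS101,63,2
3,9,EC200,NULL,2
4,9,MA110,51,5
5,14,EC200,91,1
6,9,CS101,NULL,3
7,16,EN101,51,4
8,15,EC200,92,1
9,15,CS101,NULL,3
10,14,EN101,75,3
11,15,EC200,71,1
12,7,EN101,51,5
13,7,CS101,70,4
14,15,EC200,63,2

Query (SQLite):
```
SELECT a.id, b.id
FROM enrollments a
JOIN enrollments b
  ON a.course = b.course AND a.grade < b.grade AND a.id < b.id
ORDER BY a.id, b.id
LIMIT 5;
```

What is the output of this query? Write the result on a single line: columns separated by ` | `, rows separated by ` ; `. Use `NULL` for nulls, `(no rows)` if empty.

1 | 10 ; 2 | 13 ; 5 | 8 ; 7 | 10

Pairs (a,b) with same course, a.grade < b.grade, a.id < b.id.
course groups: CS101:{2,6,9,13} EC200:{3,5,8,11,14} EN101:{1,7,10,12} MA110:{4}
Ordered by (a.id, b.id); first 5.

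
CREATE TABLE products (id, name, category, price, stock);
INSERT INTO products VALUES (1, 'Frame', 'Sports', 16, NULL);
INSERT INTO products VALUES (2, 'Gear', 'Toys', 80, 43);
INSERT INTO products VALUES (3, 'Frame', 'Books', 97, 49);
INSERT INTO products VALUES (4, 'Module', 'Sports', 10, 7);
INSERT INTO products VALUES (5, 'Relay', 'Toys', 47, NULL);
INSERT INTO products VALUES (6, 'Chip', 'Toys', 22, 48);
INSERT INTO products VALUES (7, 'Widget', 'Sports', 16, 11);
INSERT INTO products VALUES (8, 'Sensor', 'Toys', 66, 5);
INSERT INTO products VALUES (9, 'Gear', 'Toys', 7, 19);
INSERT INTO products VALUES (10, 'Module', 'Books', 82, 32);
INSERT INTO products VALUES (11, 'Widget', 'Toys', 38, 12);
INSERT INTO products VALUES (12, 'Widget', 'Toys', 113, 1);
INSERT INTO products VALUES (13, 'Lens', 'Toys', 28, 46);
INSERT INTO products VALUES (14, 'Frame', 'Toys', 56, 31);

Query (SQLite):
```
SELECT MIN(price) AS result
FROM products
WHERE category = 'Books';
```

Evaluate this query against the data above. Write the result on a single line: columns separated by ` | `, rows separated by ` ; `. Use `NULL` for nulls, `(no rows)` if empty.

Rows where category='Books' → price values: [97, 82].
MIN of non-NULL values = 82.

82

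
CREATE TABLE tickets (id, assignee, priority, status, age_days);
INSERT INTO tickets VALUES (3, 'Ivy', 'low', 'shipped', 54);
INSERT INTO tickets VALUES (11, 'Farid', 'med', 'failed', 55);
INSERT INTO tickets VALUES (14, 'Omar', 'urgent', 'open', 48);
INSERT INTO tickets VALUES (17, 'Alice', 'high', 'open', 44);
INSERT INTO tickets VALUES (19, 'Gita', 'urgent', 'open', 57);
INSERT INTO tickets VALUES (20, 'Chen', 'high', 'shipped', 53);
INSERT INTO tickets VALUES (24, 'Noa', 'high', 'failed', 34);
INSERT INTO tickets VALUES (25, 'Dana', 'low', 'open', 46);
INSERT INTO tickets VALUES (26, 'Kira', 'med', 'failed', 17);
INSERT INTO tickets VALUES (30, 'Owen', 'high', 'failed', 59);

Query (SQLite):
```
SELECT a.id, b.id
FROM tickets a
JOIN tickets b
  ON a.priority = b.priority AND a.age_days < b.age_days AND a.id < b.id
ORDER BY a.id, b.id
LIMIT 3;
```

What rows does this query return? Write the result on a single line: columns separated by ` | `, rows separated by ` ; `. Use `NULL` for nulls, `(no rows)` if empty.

Pairs (a,b) with same priority, a.age_days < b.age_days, a.id < b.id.
priority groups: high:{17,20,24,30} low:{3,25} med:{11,26} urgent:{14,19}
Ordered by (a.id, b.id); first 3.

14 | 19 ; 17 | 20 ; 17 | 30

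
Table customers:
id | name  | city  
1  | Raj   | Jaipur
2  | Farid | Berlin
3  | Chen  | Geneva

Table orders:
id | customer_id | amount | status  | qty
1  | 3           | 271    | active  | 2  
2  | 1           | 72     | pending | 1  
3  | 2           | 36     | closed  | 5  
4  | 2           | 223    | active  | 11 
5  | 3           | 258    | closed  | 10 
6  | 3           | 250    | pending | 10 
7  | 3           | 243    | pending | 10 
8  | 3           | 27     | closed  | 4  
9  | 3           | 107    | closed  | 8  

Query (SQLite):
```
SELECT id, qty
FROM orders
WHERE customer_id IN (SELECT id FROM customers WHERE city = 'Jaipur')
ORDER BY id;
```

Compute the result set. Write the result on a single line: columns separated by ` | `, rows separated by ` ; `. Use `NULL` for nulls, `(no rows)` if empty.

2 | 1

Inner query: customers.id where city = 'Jaipur'.
Outer: keep orders rows whose customer_id is in that set.
Inner query → {1}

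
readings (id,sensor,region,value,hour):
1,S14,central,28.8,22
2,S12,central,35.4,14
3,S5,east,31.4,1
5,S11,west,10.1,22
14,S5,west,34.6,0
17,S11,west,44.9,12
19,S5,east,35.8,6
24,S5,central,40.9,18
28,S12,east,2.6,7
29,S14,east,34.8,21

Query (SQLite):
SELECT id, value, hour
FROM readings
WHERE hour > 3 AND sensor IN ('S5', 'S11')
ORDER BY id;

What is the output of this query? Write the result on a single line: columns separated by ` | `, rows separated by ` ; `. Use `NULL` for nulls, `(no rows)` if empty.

5 | 10.1 | 22 ; 17 | 44.9 | 12 ; 19 | 35.8 | 6 ; 24 | 40.9 | 18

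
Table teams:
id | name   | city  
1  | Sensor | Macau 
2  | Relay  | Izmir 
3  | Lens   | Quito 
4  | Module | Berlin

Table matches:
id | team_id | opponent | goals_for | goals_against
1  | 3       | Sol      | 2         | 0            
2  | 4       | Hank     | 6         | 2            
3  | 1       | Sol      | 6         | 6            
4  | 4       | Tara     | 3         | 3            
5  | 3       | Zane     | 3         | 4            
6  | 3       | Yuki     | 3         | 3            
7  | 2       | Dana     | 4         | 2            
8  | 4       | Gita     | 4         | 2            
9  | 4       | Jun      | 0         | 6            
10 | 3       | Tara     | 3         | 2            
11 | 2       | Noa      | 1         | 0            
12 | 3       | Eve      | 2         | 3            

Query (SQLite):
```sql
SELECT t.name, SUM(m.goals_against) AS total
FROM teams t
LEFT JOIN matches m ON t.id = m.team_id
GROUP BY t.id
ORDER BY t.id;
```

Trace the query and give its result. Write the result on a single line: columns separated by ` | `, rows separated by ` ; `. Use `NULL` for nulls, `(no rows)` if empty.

LEFT JOIN keeps every teams row; unmatched ones get NULL for matches columns.
Group by teams.id and compute SUM(m.goals_against). SUM over an all-NULL group is NULL.
  1: ids {3} → SUM(m.goals_against)=6
  2: ids {7, 11} → SUM(m.goals_against)=2
  3: ids {1, 5, 6, 10, 12} → SUM(m.goals_against)=12
  4: ids {2, 4, 8, 9} → SUM(m.goals_against)=13

Sensor | 6 ; Relay | 2 ; Lens | 12 ; Module | 13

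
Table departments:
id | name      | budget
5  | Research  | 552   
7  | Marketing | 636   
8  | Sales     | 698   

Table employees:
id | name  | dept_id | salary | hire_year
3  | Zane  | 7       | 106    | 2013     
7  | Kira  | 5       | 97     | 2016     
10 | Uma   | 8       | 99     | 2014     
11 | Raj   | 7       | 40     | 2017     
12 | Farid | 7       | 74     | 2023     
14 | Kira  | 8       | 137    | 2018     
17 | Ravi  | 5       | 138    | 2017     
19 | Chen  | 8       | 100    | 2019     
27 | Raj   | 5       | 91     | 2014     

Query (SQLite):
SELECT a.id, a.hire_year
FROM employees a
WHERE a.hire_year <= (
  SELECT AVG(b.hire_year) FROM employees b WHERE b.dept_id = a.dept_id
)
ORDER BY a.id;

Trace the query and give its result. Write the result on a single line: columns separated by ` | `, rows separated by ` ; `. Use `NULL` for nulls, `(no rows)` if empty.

3 | 2013 ; 10 | 2014 ; 11 | 2017 ; 27 | 2014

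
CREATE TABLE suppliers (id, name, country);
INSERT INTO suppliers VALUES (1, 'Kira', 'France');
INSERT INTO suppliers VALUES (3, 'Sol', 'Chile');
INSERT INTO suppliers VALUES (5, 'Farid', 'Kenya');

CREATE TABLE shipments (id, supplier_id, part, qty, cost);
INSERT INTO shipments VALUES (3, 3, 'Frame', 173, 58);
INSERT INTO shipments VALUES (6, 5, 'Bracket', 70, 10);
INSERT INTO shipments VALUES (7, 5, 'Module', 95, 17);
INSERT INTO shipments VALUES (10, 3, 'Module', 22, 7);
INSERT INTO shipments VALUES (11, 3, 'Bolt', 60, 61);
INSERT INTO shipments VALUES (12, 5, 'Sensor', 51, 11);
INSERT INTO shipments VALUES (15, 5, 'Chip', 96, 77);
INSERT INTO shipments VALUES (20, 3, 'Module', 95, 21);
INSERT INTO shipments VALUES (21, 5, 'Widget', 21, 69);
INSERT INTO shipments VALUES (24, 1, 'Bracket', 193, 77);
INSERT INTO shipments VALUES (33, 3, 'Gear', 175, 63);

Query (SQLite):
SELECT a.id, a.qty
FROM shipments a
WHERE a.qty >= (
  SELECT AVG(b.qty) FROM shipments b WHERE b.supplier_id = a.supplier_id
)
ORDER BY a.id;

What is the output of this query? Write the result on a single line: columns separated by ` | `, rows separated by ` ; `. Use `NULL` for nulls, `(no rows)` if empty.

3 | 173 ; 6 | 70 ; 7 | 95 ; 15 | 96 ; 24 | 193 ; 33 | 175

For each shipments row a, compute AVG(qty) over rows sharing a.supplier_id.
Keep row a if a.qty >= that per-group AVG.
  supplier_id=1: AVG(qty) = 193.0
  supplier_id=3: AVG(qty) = 105.0
  supplier_id=5: AVG(qty) = 66.6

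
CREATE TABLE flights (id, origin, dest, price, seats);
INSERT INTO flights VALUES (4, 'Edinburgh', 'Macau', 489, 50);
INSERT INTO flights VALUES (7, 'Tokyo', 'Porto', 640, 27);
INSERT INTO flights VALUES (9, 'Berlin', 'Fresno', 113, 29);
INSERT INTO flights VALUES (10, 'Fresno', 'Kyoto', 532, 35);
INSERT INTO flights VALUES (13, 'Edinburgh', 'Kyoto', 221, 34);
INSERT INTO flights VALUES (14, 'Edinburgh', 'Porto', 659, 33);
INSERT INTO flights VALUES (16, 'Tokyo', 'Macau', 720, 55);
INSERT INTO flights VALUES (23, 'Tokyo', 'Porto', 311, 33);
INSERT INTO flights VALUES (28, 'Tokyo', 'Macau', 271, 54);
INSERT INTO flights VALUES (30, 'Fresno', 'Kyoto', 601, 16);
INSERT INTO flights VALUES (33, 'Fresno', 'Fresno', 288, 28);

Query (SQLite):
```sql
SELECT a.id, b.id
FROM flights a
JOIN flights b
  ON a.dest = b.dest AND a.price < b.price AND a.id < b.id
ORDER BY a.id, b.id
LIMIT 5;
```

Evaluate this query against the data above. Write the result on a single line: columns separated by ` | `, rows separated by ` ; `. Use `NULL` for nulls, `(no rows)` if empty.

Pairs (a,b) with same dest, a.price < b.price, a.id < b.id.
dest groups: Fresno:{9,33} Kyoto:{10,13,30} Macau:{4,16,28} Porto:{7,14,23}
Ordered by (a.id, b.id); first 5.

4 | 16 ; 7 | 14 ; 9 | 33 ; 10 | 30 ; 13 | 30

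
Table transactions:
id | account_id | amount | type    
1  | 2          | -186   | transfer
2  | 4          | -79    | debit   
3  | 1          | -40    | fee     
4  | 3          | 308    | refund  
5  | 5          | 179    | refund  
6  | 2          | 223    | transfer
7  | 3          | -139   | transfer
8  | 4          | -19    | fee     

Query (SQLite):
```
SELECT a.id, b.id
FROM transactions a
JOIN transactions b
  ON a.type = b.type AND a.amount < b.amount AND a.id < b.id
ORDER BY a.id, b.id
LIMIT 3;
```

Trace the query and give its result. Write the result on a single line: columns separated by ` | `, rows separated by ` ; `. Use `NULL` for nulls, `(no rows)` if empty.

1 | 6 ; 1 | 7 ; 3 | 8

Pairs (a,b) with same type, a.amount < b.amount, a.id < b.id.
type groups: debit:{2} fee:{3,8} refund:{4,5} transfer:{1,6,7}
Ordered by (a.id, b.id); first 3.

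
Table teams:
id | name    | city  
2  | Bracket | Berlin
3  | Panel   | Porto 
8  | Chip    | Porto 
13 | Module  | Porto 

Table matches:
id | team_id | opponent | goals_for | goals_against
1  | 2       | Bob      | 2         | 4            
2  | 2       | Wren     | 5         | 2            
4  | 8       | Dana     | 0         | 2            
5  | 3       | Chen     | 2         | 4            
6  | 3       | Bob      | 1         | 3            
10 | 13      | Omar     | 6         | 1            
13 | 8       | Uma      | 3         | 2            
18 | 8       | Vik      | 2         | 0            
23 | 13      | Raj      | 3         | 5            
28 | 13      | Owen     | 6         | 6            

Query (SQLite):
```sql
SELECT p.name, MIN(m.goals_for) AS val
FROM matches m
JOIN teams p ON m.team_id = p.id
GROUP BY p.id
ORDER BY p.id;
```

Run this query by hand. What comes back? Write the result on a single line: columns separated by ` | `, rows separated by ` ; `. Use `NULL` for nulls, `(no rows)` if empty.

Bracket | 2 ; Panel | 1 ; Chip | 0 ; Module | 3

Join each matches row to its teams via team_id.
Group joined rows by teams.id; compute MIN(m.goals_for) per group.
  2: ids {1, 2} → MIN(m.goals_for)=2
  3: ids {5, 6} → MIN(m.goals_for)=1
  8: ids {4, 13, 18} → MIN(m.goals_for)=0
  13: ids {10, 23, 28} → MIN(m.goals_for)=3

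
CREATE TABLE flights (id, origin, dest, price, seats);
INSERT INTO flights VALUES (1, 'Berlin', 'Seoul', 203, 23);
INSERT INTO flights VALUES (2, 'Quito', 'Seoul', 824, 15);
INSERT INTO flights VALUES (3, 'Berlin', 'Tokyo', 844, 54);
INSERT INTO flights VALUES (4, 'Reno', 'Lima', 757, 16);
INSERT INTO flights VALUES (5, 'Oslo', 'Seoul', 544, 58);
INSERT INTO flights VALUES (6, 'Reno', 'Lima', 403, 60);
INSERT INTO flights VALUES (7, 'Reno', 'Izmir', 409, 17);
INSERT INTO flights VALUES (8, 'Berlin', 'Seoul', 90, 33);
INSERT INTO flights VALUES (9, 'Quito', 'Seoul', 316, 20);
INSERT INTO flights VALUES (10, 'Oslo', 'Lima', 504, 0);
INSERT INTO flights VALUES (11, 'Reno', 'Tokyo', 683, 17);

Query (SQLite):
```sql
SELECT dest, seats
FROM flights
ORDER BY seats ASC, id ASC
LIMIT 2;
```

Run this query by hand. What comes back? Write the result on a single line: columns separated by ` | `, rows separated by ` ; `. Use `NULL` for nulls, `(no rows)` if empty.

Sort by seats asc, tiebreak id asc: (0, id=10), (15, id=2), (16, id=4), (17, id=7), (17, id=11) …. Take first 2.

Lima | 0 ; Seoul | 15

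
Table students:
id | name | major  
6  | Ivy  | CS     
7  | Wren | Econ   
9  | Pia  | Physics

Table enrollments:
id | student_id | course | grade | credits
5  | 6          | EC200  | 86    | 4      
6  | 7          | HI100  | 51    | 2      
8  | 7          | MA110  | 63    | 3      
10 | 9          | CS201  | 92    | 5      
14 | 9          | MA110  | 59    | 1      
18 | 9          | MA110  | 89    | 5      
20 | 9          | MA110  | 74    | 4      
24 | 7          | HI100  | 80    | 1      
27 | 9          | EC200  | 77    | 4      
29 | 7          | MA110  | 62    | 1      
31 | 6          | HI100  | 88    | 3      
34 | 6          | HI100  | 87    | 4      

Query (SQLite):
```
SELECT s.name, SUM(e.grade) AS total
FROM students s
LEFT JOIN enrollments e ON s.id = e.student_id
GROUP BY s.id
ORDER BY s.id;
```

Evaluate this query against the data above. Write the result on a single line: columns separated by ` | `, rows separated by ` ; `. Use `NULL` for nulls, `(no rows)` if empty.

LEFT JOIN keeps every students row; unmatched ones get NULL for enrollments columns.
Group by students.id and compute SUM(e.grade). SUM over an all-NULL group is NULL.
  6: ids {5, 31, 34} → SUM(e.grade)=261
  7: ids {6, 8, 24, 29} → SUM(e.grade)=256
  9: ids {10, 14, 18, 20, 27} → SUM(e.grade)=391

Ivy | 261 ; Wren | 256 ; Pia | 391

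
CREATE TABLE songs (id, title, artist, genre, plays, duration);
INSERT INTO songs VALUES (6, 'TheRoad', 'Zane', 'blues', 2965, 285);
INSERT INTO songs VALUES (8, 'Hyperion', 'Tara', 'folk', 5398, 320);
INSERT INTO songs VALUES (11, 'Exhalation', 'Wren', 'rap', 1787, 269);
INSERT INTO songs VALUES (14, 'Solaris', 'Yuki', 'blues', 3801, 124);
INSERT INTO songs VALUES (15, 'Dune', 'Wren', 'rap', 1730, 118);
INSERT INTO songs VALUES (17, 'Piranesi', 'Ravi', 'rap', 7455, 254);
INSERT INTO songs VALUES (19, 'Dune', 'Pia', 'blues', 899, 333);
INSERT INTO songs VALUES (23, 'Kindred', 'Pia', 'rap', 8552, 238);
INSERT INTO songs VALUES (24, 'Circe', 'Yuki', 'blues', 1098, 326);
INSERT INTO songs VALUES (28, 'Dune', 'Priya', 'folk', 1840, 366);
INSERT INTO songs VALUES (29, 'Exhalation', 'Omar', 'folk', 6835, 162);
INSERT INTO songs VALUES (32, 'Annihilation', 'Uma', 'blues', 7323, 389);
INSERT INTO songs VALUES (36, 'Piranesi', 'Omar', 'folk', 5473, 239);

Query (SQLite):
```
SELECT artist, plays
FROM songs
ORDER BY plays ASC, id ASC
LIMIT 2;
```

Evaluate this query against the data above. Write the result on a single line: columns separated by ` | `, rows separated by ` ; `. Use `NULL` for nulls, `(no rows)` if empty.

Sort by plays asc, tiebreak id asc: (899, id=19), (1098, id=24), (1730, id=15), (1787, id=11), (1840, id=28) …. Take first 2.

Pia | 899 ; Yuki | 1098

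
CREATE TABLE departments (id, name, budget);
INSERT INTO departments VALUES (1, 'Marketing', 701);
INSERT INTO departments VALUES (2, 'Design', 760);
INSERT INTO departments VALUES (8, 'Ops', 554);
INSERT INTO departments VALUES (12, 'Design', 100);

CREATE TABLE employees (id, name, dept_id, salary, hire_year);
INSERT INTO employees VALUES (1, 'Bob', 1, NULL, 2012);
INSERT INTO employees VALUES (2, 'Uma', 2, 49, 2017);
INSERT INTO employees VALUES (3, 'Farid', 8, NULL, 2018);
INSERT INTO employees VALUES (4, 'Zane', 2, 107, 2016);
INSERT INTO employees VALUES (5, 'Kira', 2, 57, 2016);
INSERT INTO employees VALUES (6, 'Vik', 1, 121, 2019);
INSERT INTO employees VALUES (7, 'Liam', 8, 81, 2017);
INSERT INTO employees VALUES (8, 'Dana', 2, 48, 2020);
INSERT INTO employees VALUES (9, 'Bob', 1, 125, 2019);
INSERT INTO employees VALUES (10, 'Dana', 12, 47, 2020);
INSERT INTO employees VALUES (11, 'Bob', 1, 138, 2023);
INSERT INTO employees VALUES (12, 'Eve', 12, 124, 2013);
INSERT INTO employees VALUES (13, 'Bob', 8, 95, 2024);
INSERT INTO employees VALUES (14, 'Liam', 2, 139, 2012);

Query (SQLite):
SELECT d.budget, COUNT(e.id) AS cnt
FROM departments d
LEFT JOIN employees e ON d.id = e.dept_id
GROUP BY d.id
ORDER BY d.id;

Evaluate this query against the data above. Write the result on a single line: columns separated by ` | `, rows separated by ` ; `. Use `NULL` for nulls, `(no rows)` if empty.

701 | 4 ; 760 | 5 ; 554 | 3 ; 100 | 2

LEFT JOIN keeps every departments row; unmatched ones get NULL for employees columns.
Group by departments.id and compute COUNT(e.id). COUNT(col) of an all-NULL group is 0.
  1: ids {1, 6, 9, 11} → COUNT(e.id)=4
  2: ids {2, 4, 5, 8, 14} → COUNT(e.id)=5
  8: ids {3, 7, 13} → COUNT(e.id)=3
  12: ids {10, 12} → COUNT(e.id)=2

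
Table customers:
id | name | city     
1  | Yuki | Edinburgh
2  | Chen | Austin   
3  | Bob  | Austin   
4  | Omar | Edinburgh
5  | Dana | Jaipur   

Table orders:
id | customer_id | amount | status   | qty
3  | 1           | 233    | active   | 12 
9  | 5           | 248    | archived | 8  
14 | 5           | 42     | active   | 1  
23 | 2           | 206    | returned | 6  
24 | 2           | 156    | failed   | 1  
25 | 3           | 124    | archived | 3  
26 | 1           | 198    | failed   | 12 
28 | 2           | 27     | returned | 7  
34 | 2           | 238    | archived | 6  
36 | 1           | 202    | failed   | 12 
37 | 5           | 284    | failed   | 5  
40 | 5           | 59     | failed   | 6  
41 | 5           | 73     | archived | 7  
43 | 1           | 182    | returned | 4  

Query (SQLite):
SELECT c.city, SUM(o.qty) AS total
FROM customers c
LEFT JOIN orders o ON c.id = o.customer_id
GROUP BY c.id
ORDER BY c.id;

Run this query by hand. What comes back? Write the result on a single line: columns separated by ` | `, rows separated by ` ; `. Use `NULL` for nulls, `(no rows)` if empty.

LEFT JOIN keeps every customers row; unmatched ones get NULL for orders columns.
Group by customers.id and compute SUM(o.qty). SUM over an all-NULL group is NULL.
  1: ids {3, 26, 36, 43} → SUM(o.qty)=40
  2: ids {23, 24, 28, 34} → SUM(o.qty)=20
  3: ids {25} → SUM(o.qty)=3
  4: ids {—} → SUM(o.qty)=NULL
  5: ids {9, 14, 37, 40, 41} → SUM(o.qty)=27

Edinburgh | 40 ; Austin | 20 ; Austin | 3 ; Edinburgh | NULL ; Jaipur | 27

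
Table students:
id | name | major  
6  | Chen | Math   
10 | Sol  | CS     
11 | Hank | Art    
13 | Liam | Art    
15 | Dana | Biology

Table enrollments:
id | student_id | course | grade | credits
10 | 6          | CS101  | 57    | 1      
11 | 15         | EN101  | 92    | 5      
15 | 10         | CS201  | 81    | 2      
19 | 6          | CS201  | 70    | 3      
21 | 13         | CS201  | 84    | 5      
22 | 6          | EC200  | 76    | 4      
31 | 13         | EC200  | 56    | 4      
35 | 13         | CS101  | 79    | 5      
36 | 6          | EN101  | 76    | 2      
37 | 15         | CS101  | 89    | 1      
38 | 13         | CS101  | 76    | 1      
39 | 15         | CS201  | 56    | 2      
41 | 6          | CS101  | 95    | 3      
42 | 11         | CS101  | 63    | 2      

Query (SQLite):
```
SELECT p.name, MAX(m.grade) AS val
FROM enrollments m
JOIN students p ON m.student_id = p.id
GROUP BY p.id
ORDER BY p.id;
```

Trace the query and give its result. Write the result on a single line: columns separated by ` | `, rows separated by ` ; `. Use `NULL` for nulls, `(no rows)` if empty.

Chen | 95 ; Sol | 81 ; Hank | 63 ; Liam | 84 ; Dana | 92

Join each enrollments row to its students via student_id.
Group joined rows by students.id; compute MAX(m.grade) per group.
  6: ids {10, 19, 22, 36, 41} → MAX(m.grade)=95
  10: ids {15} → MAX(m.grade)=81
  11: ids {42} → MAX(m.grade)=63
  13: ids {21, 31, 35, 38} → MAX(m.grade)=84
  15: ids {11, 37, 39} → MAX(m.grade)=92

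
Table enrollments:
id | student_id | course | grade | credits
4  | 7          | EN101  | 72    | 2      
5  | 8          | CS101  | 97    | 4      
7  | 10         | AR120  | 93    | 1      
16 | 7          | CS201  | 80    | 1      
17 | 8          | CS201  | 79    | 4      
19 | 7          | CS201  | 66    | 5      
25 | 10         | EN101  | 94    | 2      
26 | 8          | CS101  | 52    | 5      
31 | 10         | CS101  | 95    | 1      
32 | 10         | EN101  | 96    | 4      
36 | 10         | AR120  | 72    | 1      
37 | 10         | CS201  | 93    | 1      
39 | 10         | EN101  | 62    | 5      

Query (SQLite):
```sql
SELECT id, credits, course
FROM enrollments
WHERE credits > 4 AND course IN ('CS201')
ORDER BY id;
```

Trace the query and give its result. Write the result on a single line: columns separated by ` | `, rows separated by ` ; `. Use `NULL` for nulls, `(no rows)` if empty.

19 | 5 | CS201

credits > 4: ids {19, 26, 39}
course IN ('CS201'): ids {16, 17, 19, 37}
Combine with AND.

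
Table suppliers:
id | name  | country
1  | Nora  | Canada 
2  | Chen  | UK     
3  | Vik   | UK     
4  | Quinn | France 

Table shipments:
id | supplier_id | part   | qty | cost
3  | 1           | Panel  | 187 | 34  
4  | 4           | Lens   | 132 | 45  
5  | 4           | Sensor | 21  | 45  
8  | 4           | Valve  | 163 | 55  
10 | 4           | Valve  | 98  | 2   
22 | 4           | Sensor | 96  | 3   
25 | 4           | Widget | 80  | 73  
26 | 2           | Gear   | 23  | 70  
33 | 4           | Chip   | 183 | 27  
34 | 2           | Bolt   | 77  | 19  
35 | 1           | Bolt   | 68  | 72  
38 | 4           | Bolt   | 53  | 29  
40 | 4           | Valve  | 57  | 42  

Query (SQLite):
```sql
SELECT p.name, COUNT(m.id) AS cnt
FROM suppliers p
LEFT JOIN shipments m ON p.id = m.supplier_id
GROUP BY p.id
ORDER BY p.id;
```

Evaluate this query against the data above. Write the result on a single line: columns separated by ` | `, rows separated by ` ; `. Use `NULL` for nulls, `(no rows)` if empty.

LEFT JOIN keeps every suppliers row; unmatched ones get NULL for shipments columns.
Group by suppliers.id and compute COUNT(m.id). COUNT(col) of an all-NULL group is 0.
  1: ids {3, 35} → COUNT(m.id)=2
  2: ids {26, 34} → COUNT(m.id)=2
  3: ids {—} → COUNT(m.id)=0
  4: ids {4, 5, 8, 10, 22, 25, 33, 38, 40} → COUNT(m.id)=9

Nora | 2 ; Chen | 2 ; Vik | 0 ; Quinn | 9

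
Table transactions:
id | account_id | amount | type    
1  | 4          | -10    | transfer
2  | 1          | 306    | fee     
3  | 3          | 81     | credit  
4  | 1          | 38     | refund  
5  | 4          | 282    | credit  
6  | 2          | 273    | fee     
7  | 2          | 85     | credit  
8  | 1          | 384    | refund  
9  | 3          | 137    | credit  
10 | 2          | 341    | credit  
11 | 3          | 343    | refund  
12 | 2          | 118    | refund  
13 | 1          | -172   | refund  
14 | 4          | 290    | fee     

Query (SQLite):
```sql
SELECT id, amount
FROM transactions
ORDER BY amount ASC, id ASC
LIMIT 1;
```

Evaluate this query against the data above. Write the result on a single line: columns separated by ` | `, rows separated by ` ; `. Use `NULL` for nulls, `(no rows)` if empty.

Sort by amount asc, tiebreak id asc: (-172, id=13), (-10, id=1), (38, id=4), (81, id=3) …. Take first 1.

13 | -172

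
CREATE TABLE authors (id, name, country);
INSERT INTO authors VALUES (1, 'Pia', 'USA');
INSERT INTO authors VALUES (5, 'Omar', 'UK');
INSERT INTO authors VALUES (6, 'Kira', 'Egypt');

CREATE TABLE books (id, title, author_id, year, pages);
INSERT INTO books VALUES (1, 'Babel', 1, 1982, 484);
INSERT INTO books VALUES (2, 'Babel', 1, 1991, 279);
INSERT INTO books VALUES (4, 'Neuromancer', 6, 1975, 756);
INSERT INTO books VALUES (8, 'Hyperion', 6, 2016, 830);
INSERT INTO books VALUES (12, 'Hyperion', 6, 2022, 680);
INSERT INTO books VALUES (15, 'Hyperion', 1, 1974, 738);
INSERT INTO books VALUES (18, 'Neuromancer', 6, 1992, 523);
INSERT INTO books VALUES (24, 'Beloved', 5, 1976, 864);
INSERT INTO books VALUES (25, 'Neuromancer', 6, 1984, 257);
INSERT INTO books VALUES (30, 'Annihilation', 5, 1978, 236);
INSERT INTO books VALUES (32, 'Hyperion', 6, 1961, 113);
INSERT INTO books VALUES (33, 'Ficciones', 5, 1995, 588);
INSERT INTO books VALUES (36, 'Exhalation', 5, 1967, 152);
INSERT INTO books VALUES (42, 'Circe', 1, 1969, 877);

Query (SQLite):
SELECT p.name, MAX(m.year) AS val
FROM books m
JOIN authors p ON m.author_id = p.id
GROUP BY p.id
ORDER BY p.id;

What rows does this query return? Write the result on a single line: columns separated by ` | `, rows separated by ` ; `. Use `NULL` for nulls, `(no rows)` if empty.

Pia | 1991 ; Omar | 1995 ; Kira | 2022

Join each books row to its authors via author_id.
Group joined rows by authors.id; compute MAX(m.year) per group.
  1: ids {1, 2, 15, 42} → MAX(m.year)=1991
  5: ids {24, 30, 33, 36} → MAX(m.year)=1995
  6: ids {4, 8, 12, 18, 25, 32} → MAX(m.year)=2022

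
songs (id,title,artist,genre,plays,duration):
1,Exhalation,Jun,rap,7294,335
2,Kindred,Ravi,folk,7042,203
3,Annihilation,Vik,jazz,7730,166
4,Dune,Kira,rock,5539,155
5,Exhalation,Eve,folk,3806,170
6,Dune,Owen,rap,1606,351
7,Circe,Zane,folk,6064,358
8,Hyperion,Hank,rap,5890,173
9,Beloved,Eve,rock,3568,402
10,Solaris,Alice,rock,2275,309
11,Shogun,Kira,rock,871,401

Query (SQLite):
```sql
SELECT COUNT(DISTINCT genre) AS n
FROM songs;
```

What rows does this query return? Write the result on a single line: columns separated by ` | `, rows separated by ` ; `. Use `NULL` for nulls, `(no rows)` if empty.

Count distinct non-NULL genre values.

4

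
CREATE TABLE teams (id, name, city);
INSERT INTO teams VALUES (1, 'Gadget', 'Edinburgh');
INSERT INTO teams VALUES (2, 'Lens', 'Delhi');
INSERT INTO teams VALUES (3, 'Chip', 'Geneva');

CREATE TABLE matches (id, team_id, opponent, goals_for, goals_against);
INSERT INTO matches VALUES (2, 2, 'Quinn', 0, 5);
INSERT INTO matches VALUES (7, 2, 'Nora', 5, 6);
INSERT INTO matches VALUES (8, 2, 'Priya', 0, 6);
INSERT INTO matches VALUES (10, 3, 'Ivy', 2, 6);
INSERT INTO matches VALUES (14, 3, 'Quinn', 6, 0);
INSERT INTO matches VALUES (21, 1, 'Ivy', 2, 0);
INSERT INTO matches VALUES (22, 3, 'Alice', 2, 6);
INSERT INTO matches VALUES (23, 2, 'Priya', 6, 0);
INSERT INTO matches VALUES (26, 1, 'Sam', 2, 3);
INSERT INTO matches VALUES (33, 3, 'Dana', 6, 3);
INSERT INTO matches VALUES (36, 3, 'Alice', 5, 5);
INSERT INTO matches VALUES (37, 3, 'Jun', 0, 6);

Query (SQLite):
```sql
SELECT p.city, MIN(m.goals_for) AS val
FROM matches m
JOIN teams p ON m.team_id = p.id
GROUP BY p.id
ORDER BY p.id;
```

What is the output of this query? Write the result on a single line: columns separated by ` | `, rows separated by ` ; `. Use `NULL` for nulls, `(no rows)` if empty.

Edinburgh | 2 ; Delhi | 0 ; Geneva | 0

Join each matches row to its teams via team_id.
Group joined rows by teams.id; compute MIN(m.goals_for) per group.
  1: ids {21, 26} → MIN(m.goals_for)=2
  2: ids {2, 7, 8, 23} → MIN(m.goals_for)=0
  3: ids {10, 14, 22, 33, 36, 37} → MIN(m.goals_for)=0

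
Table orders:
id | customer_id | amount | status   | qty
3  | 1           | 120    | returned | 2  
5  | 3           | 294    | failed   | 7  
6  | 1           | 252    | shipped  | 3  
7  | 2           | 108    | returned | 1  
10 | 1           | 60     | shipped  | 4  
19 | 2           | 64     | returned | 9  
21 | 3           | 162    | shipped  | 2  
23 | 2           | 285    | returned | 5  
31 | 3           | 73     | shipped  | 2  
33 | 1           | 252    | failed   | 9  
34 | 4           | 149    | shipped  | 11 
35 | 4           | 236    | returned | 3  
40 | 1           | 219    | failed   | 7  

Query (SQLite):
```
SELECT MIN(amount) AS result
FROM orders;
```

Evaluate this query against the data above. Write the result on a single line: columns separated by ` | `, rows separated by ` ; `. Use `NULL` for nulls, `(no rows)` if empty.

All amount values: [120, 294, 252, 108, 60, 64, 162, 285, 73, 252, 149, 236, 219].
MIN of non-NULL values = 60.

60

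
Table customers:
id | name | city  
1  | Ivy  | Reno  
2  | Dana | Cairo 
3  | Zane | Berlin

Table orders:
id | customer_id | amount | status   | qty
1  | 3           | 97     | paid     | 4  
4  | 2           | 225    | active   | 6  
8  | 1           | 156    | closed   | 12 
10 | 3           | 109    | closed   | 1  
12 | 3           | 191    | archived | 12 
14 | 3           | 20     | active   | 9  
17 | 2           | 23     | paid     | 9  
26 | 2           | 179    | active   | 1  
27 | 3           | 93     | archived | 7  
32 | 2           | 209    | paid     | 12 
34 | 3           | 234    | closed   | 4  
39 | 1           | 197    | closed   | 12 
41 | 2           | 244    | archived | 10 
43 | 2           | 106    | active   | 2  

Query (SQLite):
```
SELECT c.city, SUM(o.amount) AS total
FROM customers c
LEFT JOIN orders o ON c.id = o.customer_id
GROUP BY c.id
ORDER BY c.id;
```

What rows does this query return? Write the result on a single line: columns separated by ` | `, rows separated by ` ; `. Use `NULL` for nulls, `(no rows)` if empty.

LEFT JOIN keeps every customers row; unmatched ones get NULL for orders columns.
Group by customers.id and compute SUM(o.amount). SUM over an all-NULL group is NULL.
  1: ids {8, 39} → SUM(o.amount)=353
  2: ids {4, 17, 26, 32, 41, 43} → SUM(o.amount)=986
  3: ids {1, 10, 12, 14, 27, 34} → SUM(o.amount)=744

Reno | 353 ; Cairo | 986 ; Berlin | 744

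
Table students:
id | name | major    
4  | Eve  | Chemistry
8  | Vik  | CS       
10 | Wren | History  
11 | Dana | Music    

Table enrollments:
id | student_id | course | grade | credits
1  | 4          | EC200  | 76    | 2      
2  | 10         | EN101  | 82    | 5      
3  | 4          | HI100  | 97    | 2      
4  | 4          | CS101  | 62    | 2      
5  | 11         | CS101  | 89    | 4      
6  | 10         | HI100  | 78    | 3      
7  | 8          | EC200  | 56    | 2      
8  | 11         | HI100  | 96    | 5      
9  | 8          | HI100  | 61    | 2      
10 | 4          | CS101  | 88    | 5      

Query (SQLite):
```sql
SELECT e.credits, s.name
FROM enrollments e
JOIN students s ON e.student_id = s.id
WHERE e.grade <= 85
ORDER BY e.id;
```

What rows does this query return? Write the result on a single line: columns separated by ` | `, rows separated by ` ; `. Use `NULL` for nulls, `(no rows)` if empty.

Each enrollments row matches the students row where student_id = students.id.
Then keep rows with e.grade <= 85.

2 | Eve ; 5 | Wren ; 2 | Eve ; 3 | Wren ; 2 | Vik ; 2 | Vik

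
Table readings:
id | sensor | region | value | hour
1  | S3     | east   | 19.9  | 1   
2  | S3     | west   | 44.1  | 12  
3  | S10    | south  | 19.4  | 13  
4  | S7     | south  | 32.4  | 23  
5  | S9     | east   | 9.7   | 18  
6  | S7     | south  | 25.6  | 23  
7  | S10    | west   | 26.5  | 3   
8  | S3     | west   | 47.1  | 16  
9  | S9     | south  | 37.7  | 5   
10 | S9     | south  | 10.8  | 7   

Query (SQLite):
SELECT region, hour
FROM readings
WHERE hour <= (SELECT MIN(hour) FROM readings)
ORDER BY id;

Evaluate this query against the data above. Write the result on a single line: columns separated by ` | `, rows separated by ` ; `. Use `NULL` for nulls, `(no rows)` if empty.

east | 1

Scalar subquery: MIN(hour) over all readings rows = 1.
Keep rows where hour <= that value.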